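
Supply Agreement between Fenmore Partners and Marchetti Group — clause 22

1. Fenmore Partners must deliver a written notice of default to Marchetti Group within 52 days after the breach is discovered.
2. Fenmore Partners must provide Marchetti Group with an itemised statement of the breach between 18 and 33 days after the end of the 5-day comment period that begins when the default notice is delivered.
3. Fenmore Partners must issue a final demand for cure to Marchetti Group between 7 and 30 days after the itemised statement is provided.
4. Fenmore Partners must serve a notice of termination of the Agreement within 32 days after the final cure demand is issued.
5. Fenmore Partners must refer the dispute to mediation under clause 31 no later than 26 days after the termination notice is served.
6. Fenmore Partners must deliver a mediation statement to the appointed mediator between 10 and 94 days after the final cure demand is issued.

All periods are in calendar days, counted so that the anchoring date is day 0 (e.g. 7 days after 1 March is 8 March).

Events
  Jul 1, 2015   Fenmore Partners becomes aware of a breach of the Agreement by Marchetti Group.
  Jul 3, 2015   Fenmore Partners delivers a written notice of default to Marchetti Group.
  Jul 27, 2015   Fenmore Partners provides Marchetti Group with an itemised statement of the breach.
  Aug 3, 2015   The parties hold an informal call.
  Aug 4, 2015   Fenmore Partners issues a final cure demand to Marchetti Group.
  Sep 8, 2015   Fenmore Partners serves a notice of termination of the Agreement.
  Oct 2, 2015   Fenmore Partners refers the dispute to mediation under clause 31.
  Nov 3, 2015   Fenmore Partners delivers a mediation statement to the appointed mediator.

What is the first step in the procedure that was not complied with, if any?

Step 1: 52 days after Jul 1, 2015 (when the breach is discovered) is Aug 22, 2015; Jul 3, 2015 is within that limit.
Step 2: the window is 18–33 days after Jul 8, 2015 (end of the 5-day comment period, which began when the default notice is delivered on Jul 3, 2015), so Jul 26, 2015 through Aug 10, 2015; done Jul 27, 2015 — within the window.
Step 3: the window is 7–30 days after Jul 27, 2015 (when the itemised statement is provided), so Aug 3, 2015 through Aug 26, 2015; done Aug 4, 2015, which is between those dates.
Step 4: 32 days after Aug 4, 2015 (when the final cure demand is issued) is Sep 5, 2015; not done until Sep 8, 2015, 3 days after the deadline.

Step 4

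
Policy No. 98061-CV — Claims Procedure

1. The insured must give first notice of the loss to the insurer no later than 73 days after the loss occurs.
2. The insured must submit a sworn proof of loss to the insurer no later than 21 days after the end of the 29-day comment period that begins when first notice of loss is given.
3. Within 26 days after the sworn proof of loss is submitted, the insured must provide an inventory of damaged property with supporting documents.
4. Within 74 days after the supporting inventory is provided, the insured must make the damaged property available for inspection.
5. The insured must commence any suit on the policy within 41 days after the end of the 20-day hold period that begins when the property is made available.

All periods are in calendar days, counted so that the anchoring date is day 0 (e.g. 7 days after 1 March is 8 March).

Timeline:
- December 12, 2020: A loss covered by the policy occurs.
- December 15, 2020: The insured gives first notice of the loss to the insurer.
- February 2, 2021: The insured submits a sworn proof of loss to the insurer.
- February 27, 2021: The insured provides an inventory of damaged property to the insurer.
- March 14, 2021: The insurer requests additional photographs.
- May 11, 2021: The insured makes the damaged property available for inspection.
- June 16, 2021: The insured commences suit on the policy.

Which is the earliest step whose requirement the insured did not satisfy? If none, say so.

(1) due by December 12, 2020 + 73 days = February 23, 2021; December 15, 2020 is within that limit.
(2) due by January 13, 2021 + 21 days = February 3, 2021; completed February 2, 2021, before the deadline.
(3) due by February 2, 2021 + 26 days = February 28, 2021; February 27, 2021 is within that limit.
(4) due by February 27, 2021 + 74 days = May 12, 2021; done May 11, 2021 — timely.
(5) due by May 31, 2021 + 41 days = July 11, 2021; done June 16, 2021 — timely.

None — every step was satisfied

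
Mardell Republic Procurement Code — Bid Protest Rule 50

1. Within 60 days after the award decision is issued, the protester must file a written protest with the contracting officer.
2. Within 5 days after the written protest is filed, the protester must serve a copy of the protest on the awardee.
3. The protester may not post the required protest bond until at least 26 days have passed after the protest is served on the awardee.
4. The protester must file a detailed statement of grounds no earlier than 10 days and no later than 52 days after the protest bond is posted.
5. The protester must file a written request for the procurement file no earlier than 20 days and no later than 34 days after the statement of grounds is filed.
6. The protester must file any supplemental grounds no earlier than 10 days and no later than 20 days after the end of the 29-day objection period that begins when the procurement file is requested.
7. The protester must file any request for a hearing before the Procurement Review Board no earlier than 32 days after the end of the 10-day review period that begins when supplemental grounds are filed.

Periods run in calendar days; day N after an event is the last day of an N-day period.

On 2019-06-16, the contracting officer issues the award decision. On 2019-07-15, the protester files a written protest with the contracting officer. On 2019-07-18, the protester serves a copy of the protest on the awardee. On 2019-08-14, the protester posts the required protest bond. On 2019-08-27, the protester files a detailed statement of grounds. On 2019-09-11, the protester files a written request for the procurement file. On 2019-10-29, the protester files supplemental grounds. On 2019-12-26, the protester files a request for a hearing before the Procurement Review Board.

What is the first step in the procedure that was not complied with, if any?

Step 1: 60 days after 2019-06-16 (when the award decision is issued) is 2019-08-15; done 2019-07-15 — timely.
Step 2: 5 days after 2019-07-15 (when the written protest is filed) is 2019-07-20; done 2019-07-18 — timely.
Step 3: the earliest permitted date is 26 days after 2019-07-18 (when the protest is served on the awardee), i.e. 2019-08-13; 2019-08-14 is on or after that date.
Step 4: the window is 10–52 days after 2019-08-14 (when the protest bond is posted), so 2019-08-24 through 2019-10-05; 2019-08-27 falls inside that range.
Step 5: the window is 20–34 days after 2019-08-27 (when the statement of grounds is filed), so 2019-09-16 through 2019-09-30; done 2019-09-11 — 5 days before the window opened.
Later steps need not be reached.

Step 5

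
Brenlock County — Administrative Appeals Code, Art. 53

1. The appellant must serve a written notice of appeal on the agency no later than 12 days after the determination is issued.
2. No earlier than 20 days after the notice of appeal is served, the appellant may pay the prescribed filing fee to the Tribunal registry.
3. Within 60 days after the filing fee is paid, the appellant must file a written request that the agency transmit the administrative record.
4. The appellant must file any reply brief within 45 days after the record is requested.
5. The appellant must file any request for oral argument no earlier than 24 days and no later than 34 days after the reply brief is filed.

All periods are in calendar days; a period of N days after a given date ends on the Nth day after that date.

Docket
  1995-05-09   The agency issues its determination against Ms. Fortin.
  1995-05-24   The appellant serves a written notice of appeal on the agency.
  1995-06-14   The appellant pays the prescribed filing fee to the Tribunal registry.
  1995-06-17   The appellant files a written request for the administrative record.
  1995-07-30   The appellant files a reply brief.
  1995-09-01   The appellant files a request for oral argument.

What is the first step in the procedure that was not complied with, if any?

Step 1

Step 1: 12 days after 1995-05-09 (when the determination is issued) is 1995-05-21; 1995-05-24 misses that deadline by 3 days.
The procedure was therefore not followed at step 1.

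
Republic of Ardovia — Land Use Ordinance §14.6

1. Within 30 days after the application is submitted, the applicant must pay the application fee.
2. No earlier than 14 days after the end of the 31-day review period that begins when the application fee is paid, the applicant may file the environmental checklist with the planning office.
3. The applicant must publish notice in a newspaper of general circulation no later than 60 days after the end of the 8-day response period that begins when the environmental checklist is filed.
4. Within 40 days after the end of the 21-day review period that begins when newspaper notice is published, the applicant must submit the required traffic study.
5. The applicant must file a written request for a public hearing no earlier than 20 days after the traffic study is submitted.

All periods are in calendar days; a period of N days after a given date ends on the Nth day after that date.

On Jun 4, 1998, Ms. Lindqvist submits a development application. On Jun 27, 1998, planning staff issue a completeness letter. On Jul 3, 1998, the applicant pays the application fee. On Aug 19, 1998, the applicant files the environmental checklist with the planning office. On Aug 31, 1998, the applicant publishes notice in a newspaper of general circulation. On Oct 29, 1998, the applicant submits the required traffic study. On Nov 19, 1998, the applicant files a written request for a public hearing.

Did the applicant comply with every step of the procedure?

(1) due by Jun 4, 1998 + 30 days = Jul 4, 1998; Jul 3, 1998 is within that limit.
(2) permitted from Aug 3, 1998 + 14 days = Aug 17, 1998 onward; done Aug 19, 1998, after the minimum wait.
(3) due by Aug 27, 1998 + 60 days = Oct 26, 1998; Aug 31, 1998 is within that limit.
(4) due by Sep 21, 1998 + 40 days = Oct 31, 1998; done Oct 29, 1998 — timely.
(5) permitted from Oct 29, 1998 + 20 days = Nov 18, 1998 onward; done Nov 19, 1998, after the minimum wait.

Yes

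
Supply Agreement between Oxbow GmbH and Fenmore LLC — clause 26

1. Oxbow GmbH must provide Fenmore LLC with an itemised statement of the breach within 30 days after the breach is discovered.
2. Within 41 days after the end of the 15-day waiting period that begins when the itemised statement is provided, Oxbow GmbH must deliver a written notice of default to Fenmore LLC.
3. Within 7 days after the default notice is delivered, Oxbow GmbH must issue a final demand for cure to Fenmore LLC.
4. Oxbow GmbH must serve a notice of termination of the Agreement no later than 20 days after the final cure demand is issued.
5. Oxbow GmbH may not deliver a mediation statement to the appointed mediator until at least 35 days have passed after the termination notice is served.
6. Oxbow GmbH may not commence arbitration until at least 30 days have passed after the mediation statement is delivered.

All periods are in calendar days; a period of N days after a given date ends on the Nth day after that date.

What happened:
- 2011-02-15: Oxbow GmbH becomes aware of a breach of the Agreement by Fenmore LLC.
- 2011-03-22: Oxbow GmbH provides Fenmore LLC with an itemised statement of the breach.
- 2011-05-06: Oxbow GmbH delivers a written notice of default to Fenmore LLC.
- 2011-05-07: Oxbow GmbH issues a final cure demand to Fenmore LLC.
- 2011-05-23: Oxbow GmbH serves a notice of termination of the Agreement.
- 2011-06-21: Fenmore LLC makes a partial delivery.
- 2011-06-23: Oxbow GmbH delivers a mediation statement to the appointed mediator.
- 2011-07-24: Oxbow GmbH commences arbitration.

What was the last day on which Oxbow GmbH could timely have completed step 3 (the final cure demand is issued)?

2011-05-13

Step 3 runs from 2011-05-06, when the default notice is delivered. 7 days after 2011-05-06 is 2011-05-13.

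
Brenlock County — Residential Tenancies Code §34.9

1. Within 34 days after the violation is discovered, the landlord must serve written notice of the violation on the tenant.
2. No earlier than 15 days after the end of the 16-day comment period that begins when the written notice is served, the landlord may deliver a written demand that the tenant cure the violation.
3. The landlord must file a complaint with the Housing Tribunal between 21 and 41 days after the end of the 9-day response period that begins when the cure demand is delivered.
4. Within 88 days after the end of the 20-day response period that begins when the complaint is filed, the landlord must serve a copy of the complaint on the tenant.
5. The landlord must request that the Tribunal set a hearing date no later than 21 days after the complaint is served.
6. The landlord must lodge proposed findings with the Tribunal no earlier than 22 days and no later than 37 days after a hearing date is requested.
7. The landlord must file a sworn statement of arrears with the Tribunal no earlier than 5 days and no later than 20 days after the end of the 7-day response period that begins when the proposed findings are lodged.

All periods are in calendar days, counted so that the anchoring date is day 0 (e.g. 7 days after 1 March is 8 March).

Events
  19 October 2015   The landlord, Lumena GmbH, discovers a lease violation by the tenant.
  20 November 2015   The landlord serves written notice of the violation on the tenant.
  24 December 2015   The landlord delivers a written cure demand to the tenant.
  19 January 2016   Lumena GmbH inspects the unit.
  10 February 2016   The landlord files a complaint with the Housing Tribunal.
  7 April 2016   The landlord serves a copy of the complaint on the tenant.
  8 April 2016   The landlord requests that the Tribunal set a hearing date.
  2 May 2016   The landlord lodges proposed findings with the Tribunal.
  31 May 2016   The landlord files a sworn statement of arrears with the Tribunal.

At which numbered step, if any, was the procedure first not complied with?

Step 7

(1) due by 19 October 2015 + 34 days = 22 November 2015; done 20 November 2015 — timely.
(2) permitted from 6 December 2015 + 15 days = 21 December 2015 onward; 24 December 2015 is on or after that date.
(3) the permitted window runs from 2 January 2016 + 21 = 23 January 2016 to 2 January 2016 + 41 = 12 February 2016; done 10 February 2016, which is between those dates.
(4) due by 1 March 2016 + 88 days = 28 May 2016; 7 April 2016 is within that limit.
(5) due by 7 April 2016 + 21 days = 28 April 2016; 8 April 2016 is within that limit.
(6) the permitted window runs from 8 April 2016 + 22 = 30 April 2016 to 8 April 2016 + 37 = 15 May 2016; done 2 May 2016, which is between those dates.
(7) the permitted window runs from 9 May 2016 + 5 = 14 May 2016 to 9 May 2016 + 20 = 29 May 2016; done 31 May 2016 — 2 days after the window closed.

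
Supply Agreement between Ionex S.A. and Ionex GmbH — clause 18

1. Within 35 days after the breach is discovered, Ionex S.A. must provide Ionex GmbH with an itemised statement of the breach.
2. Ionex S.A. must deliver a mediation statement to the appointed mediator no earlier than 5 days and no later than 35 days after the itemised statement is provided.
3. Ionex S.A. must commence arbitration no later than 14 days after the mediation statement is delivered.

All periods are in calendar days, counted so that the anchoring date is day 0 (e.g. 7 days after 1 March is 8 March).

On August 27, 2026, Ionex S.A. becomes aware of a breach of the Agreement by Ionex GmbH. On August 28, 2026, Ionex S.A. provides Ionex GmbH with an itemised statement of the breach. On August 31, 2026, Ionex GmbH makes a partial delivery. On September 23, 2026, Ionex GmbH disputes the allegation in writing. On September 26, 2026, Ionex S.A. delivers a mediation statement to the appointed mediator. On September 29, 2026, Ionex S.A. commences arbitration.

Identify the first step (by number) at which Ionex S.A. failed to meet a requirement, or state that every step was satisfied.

None — every step was satisfied

(1) due by August 27, 2026 + 35 days = October 1, 2026; August 28, 2026 is within that limit.
(2) the permitted window runs from August 28, 2026 + 5 = September 2, 2026 to August 28, 2026 + 35 = October 2, 2026; done September 26, 2026 — within the window.
(3) due by September 26, 2026 + 14 days = October 10, 2026; done September 29, 2026 — timely.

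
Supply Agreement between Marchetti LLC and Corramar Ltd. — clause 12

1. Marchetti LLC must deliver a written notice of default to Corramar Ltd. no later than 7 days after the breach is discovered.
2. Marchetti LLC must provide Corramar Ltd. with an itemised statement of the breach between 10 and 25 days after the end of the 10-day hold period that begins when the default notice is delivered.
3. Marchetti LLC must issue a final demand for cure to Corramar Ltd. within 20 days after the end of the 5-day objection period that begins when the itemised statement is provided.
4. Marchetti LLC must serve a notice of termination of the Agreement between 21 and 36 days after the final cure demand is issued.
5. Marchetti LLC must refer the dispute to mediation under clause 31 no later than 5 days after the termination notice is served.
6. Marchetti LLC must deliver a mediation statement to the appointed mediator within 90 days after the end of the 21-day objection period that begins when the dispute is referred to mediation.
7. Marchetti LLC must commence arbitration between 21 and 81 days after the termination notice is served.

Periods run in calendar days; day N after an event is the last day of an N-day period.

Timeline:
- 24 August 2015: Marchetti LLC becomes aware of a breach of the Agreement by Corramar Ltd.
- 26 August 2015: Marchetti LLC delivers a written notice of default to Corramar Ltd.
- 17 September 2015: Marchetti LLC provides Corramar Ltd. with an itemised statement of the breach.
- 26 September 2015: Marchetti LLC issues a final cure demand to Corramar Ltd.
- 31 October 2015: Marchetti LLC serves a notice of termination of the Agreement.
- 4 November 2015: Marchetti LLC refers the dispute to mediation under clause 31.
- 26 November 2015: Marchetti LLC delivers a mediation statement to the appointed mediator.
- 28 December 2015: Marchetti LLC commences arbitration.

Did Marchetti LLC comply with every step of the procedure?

Yes

Step 1: 7 days after 24 August 2015 (when the breach is discovered) is 31 August 2015; completed 26 August 2015, before the deadline.
Step 2: the window is 10–25 days after 5 September 2015 (end of the 10-day hold period, which began when the default notice is delivered on 26 August 2015), so 15 September 2015 through 30 September 2015; done 17 September 2015, which is between those dates.
Step 3: 20 days after 22 September 2015 (end of the 5-day objection period, which began when the itemised statement is provided on 17 September 2015) is 12 October 2015; completed 26 September 2015, before the deadline.
Step 4: the window is 21–36 days after 26 September 2015 (when the final cure demand is issued), so 17 October 2015 through 1 November 2015; done 31 October 2015 — within the window.
Step 5: 5 days after 31 October 2015 (when the termination notice is served) is 5 November 2015; completed 4 November 2015, before the deadline.
Step 6: 90 days after 25 November 2015 (end of the 21-day objection period, which began when the dispute is referred to mediation on 4 November 2015) is 23 February 2016; done 26 November 2015 — timely.
Step 7: the window is 21–81 days after 31 October 2015 (when the termination notice is served), so 21 November 2015 through 20 January 2016; done 28 December 2015, which is between those dates.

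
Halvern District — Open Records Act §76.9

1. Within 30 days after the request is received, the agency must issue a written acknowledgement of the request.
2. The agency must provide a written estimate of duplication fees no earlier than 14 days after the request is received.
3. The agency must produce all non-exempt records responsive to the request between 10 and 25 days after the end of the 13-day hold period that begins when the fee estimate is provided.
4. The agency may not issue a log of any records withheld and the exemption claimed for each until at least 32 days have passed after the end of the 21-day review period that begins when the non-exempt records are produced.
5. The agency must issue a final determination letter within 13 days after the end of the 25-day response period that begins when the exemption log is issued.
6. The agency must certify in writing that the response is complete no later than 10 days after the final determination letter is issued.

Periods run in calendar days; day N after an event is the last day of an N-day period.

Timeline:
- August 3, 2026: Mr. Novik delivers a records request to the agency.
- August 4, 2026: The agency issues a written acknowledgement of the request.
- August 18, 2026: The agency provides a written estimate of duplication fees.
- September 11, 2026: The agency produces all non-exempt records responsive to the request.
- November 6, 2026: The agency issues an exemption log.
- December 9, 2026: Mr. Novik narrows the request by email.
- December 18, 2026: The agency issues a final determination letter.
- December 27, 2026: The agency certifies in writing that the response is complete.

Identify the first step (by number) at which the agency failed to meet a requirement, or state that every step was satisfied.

Step 5

(1) due by August 3, 2026 + 30 days = September 2, 2026; completed August 4, 2026, before the deadline.
(2) permitted from August 3, 2026 + 14 days = August 17, 2026 onward; done August 18, 2026 — permitted.
(3) the permitted window runs from August 31, 2026 + 10 = September 10, 2026 to August 31, 2026 + 25 = September 25, 2026; September 11, 2026 falls inside that range.
(4) permitted from October 2, 2026 + 32 days = November 3, 2026 onward; November 6, 2026 is on or after that date.
(5) due by December 1, 2026 + 13 days = December 14, 2026; done December 18, 2026 — 4 days late.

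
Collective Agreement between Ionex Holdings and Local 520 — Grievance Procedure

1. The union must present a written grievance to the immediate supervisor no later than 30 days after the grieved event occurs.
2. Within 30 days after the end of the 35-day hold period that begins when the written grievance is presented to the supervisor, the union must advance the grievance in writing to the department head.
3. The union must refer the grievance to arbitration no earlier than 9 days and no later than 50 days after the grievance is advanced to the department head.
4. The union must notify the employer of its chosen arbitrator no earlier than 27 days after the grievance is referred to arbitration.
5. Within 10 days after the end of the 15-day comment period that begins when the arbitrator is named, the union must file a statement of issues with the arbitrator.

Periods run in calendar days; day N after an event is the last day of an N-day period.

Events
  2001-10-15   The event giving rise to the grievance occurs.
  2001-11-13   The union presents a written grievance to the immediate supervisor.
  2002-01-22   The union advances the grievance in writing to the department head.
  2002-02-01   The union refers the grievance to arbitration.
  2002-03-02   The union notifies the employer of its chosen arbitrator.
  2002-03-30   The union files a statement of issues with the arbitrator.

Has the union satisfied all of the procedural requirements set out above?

Step 1: 30 days after 2001-10-15 (when the grieved event occurs) is 2001-11-14; done 2001-11-13 — timely.
Step 2: 30 days after 2001-12-18 (end of the 35-day hold period, which began when the written grievance is presented to the supervisor on 2001-11-13) is 2002-01-17; done 2002-01-22 — 5 days late.

No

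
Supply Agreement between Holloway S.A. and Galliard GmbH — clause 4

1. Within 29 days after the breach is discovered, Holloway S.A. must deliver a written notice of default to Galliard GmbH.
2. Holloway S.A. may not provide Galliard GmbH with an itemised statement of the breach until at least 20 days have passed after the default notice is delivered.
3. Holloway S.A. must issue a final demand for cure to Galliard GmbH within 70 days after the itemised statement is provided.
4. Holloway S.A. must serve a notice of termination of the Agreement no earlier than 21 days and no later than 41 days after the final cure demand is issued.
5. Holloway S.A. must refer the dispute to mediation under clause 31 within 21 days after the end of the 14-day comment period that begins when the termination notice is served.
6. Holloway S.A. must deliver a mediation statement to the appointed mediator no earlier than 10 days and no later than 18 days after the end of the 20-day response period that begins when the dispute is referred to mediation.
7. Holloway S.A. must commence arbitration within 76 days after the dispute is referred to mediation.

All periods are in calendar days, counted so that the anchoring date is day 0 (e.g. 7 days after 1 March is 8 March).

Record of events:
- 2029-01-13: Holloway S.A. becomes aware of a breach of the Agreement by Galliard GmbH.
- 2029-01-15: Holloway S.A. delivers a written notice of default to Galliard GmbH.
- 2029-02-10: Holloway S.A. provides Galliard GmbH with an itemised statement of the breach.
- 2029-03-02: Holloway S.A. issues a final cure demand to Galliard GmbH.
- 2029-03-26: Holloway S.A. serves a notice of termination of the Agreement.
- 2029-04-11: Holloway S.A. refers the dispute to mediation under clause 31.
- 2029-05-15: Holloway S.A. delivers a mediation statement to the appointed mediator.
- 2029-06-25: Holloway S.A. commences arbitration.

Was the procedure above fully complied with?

Step 1 — counting 29 days from 2029-01-13 (when the breach is discovered) gives a deadline of 2029-02-11; 2029-01-15 is within that limit.
Step 2 — must wait 20 days from 2029-01-15 (when the default notice is delivered), so not before 2029-02-04; 2029-02-10 is on or after that date.
Step 3 — counting 70 days from 2029-02-10 (when the itemised statement is provided) gives a deadline of 2029-04-21; 2029-03-02 is within that limit.
Step 4 — 21 and 41 days from 2029-03-02 (when the final cure demand is issued) are 2029-03-23 and 2029-04-12 respectively; 2029-03-26 falls inside that range.
Step 5 — counting 21 days from 2029-04-09 (end of the 14-day comment period, which began when the termination notice is served on 2029-03-26) gives a deadline of 2029-04-30; completed 2029-04-11, before the deadline.
Step 6 — 10 and 18 days from 2029-05-01 (end of the 20-day response period, which began when the dispute is referred to mediation on 2029-04-11) are 2029-05-11 and 2029-05-19 respectively; 2029-05-15 falls inside that range.
Step 7 — counting 76 days from 2029-04-11 (when the dispute is referred to mediation) gives a deadline of 2029-06-26; done 2029-06-25 — timely.

Yes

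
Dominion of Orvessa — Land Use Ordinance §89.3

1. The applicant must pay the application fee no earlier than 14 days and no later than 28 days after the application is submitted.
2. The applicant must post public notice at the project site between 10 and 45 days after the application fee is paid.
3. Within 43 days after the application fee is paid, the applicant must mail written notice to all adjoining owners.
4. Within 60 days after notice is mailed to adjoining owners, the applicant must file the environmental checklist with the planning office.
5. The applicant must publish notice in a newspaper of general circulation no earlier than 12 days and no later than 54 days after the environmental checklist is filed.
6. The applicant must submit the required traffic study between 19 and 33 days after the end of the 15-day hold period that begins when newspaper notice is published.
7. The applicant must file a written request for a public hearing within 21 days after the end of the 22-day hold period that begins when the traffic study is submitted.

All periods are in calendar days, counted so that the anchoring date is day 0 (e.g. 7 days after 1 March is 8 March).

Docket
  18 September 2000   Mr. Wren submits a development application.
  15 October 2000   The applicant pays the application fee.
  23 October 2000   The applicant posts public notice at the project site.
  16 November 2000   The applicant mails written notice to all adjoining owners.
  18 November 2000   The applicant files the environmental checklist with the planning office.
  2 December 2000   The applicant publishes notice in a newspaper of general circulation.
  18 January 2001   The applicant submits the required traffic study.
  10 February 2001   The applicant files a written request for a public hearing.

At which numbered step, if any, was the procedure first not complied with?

Step 2

(1) the permitted window runs from 18 September 2000 + 14 = 2 October 2000 to 18 September 2000 + 28 = 16 October 2000; done 15 October 2000, which is between those dates.
(2) the permitted window runs from 15 October 2000 + 10 = 25 October 2000 to 15 October 2000 + 45 = 29 November 2000; 23 October 2000 is 2 days too early.
The analysis stops there.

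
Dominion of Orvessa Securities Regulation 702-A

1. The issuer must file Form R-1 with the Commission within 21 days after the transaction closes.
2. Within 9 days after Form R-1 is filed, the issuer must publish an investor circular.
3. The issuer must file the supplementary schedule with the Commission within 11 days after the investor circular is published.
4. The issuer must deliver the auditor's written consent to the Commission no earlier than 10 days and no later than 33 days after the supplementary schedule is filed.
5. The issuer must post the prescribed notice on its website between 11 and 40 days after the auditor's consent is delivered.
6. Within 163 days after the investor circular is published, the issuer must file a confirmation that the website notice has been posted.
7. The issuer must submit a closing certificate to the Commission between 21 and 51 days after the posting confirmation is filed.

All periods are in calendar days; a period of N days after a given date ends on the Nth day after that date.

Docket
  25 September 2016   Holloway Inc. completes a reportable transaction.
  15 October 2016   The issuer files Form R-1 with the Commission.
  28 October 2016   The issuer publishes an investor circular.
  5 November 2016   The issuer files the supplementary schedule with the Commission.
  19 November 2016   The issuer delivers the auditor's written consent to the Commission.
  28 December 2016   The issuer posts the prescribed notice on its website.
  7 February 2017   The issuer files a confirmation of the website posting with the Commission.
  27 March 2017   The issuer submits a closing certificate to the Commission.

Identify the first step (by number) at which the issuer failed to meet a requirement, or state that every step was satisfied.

(1) due by 25 September 2016 + 21 days = 16 October 2016; 15 October 2016 is within that limit.
(2) due by 15 October 2016 + 9 days = 24 October 2016; not done until 28 October 2016, 4 days after the deadline.
No need to go further; step 2 was not satisfied.

Step 2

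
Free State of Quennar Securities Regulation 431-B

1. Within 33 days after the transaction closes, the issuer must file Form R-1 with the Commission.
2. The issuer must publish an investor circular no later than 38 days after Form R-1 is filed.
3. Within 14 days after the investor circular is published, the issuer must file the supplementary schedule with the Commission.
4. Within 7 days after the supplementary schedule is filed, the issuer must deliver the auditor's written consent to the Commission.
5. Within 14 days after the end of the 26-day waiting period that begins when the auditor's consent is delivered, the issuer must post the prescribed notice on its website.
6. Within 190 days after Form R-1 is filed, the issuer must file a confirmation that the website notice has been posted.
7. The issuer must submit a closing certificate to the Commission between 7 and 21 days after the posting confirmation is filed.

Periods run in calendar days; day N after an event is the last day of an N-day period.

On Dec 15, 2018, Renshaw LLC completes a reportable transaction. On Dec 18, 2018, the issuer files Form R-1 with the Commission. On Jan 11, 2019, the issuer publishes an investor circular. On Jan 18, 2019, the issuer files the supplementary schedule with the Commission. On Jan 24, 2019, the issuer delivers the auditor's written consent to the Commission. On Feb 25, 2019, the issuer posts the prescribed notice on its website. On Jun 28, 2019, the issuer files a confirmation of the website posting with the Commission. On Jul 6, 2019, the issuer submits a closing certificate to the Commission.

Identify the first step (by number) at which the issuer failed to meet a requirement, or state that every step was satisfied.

Step 6

Step 1 — counting 33 days from Dec 15, 2018 (when the transaction closes) gives a deadline of Jan 17, 2019; done Dec 18, 2018 — timely.
Step 2 — counting 38 days from Dec 18, 2018 (when Form R-1 is filed) gives a deadline of Jan 25, 2019; completed Jan 11, 2019, before the deadline.
Step 3 — counting 14 days from Jan 11, 2019 (when the investor circular is published) gives a deadline of Jan 25, 2019; completed Jan 18, 2019, before the deadline.
Step 4 — counting 7 days from Jan 18, 2019 (when the supplementary schedule is filed) gives a deadline of Jan 25, 2019; Jan 24, 2019 is within that limit.
Step 5 — counting 14 days from Feb 19, 2019 (end of the 26-day waiting period, which began when the auditor's consent is delivered on Jan 24, 2019) gives a deadline of Mar 5, 2019; done Feb 25, 2019 — timely.
Step 6 — counting 190 days from Dec 18, 2018 (when Form R-1 is filed) gives a deadline of Jun 26, 2019; done Jun 28, 2019 — 2 days late.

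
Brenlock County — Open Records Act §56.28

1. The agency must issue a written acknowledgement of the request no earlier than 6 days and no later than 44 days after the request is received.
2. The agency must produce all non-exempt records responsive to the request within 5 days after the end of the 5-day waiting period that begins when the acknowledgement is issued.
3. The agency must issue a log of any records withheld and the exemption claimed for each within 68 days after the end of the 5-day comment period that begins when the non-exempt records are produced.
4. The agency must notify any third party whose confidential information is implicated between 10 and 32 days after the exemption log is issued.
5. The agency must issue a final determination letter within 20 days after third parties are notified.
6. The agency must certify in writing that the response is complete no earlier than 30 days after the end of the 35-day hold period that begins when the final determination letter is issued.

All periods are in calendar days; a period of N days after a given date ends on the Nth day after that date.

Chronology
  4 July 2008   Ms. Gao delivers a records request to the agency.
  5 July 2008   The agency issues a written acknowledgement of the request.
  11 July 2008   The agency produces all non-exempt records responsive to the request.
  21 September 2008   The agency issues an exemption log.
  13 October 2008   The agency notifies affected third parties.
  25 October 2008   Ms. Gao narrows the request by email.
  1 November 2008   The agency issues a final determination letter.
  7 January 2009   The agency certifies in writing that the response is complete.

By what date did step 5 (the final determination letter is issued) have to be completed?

2 November 2008

Step 5 runs from 13 October 2008, when third parties are notified. 20 days after 13 October 2008 is 2 November 2008.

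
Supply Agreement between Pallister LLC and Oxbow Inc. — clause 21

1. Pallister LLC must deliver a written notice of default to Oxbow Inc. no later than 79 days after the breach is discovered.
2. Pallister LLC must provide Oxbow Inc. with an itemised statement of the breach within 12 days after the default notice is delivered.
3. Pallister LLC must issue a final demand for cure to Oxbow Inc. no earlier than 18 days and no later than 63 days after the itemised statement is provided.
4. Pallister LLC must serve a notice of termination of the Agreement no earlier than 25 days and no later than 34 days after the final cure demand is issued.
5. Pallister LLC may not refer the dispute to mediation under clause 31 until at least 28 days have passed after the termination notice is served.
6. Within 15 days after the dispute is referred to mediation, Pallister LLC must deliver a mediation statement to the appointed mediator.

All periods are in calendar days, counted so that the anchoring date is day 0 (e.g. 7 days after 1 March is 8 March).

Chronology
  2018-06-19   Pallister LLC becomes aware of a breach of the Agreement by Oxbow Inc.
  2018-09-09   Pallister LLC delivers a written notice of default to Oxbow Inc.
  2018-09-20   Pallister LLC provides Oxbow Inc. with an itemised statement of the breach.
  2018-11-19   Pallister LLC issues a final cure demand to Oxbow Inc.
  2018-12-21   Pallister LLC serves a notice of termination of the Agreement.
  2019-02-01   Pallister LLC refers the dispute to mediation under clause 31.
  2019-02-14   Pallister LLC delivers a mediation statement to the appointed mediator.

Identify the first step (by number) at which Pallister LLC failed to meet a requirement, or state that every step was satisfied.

Step 1

(1) due by 2018-06-19 + 79 days = 2018-09-06; 2018-09-09 misses that deadline by 3 days.
The procedure was therefore not followed at step 1.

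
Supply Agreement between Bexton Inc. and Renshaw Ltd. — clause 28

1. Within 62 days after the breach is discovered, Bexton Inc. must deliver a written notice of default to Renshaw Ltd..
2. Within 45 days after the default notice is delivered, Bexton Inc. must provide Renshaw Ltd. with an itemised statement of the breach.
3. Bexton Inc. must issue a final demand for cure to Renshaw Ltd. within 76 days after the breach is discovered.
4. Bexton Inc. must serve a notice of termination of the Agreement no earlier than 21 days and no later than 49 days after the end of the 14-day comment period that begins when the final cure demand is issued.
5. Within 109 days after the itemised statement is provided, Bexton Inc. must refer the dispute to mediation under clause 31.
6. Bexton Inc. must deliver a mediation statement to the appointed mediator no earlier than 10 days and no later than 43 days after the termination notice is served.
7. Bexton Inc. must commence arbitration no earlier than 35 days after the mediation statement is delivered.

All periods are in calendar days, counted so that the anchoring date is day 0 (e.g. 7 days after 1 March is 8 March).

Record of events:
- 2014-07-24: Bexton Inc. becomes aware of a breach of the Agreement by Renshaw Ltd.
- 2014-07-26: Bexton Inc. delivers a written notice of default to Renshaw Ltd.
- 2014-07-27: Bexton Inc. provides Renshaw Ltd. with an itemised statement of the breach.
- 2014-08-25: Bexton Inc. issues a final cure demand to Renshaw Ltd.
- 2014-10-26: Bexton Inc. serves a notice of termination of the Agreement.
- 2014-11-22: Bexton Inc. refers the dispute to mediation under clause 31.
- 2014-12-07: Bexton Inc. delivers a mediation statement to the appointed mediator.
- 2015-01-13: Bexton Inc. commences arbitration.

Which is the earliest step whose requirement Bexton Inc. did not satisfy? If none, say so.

(1) due by 2014-07-24 + 62 days = 2014-09-24; 2014-07-26 is within that limit.
(2) due by 2014-07-26 + 45 days = 2014-09-09; completed 2014-07-27, before the deadline.
(3) due by 2014-07-24 + 76 days = 2014-10-08; completed 2014-08-25, before the deadline.
(4) the permitted window runs from 2014-09-08 + 21 = 2014-09-29 to 2014-09-08 + 49 = 2014-10-27; 2014-10-26 falls inside that range.
(5) due by 2014-07-27 + 109 days = 2014-11-13; 2014-11-22 misses that deadline by 9 days.

Step 5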